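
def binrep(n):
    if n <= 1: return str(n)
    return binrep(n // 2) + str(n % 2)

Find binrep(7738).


binrep(7738) = binrep(3869) + '0'
binrep(3869) = binrep(1934) + '1'
binrep(1934) = binrep(967) + '0'
binrep(967) = binrep(483) + '1'
binrep(483) = binrep(241) + '1'
binrep(241) = binrep(120) + '1'
binrep(120) = binrep(60) + '0'
binrep(60) = binrep(30) + '0'
binrep(30) = binrep(15) + '0'
binrep(15) = binrep(7) + '1'
binrep(7) = binrep(3) + '1'
binrep(3) = binrep(1) + '1'
binrep(1) = '1'  (base case)
Concatenating: '1' + '1' + '1' + '1' + '0' + '0' + '0' + '1' + '1' + '1' + '0' + '1' + '0' = '1111000111010'

1111000111010


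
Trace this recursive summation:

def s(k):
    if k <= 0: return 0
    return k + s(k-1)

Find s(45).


s(45)
= 45 + 44 + 43 + 42 + 41 + 40 + 39 + 38 + 37 + 36 + 35 + 34 + 33 + 32 + 31 + 30 + 29 + 28 + 27 + 26 + 25 + 24 + 23 + 22 + 21 + 20 + 19 + 18 + 17 + 16 + 15 + 14 + 13 + 12 + 11 + 10 + 9 + 8 + 7 + 6 + 5 + 4 + 3 + 2 + 1 + s(0)
= 45 + 44 + 43 + 42 + 41 + 40 + 39 + 38 + 37 + 36 + 35 + 34 + 33 + 32 + 31 + 30 + 29 + 28 + 27 + 26 + 25 + 24 + 23 + 22 + 21 + 20 + 19 + 18 + 17 + 16 + 15 + 14 + 13 + 12 + 11 + 10 + 9 + 8 + 7 + 6 + 5 + 4 + 3 + 2 + 1 + 0
= 1035

1035


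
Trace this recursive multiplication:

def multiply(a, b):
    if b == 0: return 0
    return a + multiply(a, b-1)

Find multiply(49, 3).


multiply(49, 3) = 49 + multiply(49, 2)
multiply(49, 2) = 49 + multiply(49, 1)
multiply(49, 1) = 49 + multiply(49, 0)
multiply(49, 0) = 0  (base case)
Total: 49 + 49 + 49 + 0 = 147

147


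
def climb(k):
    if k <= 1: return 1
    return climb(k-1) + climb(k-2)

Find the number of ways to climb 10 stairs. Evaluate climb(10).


Building up from base cases:
climb(0) = 1
climb(1) = 1
climb(2) = climb(1) + climb(0) = 1 + 1 = 2
climb(3) = climb(2) + climb(1) = 2 + 1 = 3
climb(4) = climb(3) + climb(2) = 3 + 2 = 5
climb(5) = climb(4) + climb(3) = 5 + 3 = 8
climb(6) = climb(5) + climb(4) = 8 + 5 = 13
climb(7) = climb(6) + climb(5) = 13 + 8 = 21
climb(8) = climb(7) + climb(6) = 21 + 13 = 34
climb(9) = climb(8) + climb(7) = 34 + 21 = 55
climb(10) = climb(9) + climb(8) = 55 + 34 = 89

89


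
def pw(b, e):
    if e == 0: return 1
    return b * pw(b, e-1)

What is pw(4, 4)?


pw(4, 4)
= 4 * pw(4, 3)
= 4 * 4 * pw(4, 2)
= 4 * 4 * 4 * pw(4, 1)
= 4 * 4 * 4 * 4 * pw(4, 0)
= 4 * 4 * 4 * 4 * 1
= 256

256


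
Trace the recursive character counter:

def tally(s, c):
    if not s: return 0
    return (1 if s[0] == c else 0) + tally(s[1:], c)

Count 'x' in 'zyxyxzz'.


s[0]='z' != 'x' -> 0
s[0]='y' != 'x' -> 0
s[0]='x' == 'x' -> 1
s[0]='y' != 'x' -> 0
s[0]='x' == 'x' -> 1
s[0]='z' != 'x' -> 0
s[0]='z' != 'x' -> 0
Sum: 0 + 0 + 1 + 0 + 1 + 0 + 0 = 2

2


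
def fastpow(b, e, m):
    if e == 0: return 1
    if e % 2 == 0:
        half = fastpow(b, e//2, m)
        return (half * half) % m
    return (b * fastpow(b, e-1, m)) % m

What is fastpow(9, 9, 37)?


fastpow(9, 9, 37): e is odd, compute fastpow(9, 8, 37)
  fastpow(9, 8, 37): e is even, compute fastpow(9, 4, 37)
    fastpow(9, 4, 37): e is even, compute fastpow(9, 2, 37)
      fastpow(9, 2, 37): e is even, compute fastpow(9, 1, 37)
        fastpow(9, 1, 37): e is odd, compute fastpow(9, 0, 37)
          fastpow(9, 0, 37) = 1
        (9 * 1) % 37 = 9
      half=9, (9*9) % 37 = 7
    half=7, (7*7) % 37 = 12
  half=12, (12*12) % 37 = 33
(9 * 33) % 37 = 1

1


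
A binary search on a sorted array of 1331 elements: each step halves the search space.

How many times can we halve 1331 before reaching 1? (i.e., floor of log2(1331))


1331 / 2 = 665
665 / 2 = 332
332 / 2 = 166
166 / 2 = 83
83 / 2 = 41
41 / 2 = 20
20 / 2 = 10
10 / 2 = 5
5 / 2 = 2
2 / 2 = 1
Reached 1 after 10 halvings

10


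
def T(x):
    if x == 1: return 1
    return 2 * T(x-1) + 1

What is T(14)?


T(14) = 2 * T(13) + 1
T(13) = 2 * T(12) + 1
T(12) = 2 * T(11) + 1
T(11) = 2 * T(10) + 1
T(10) = 2 * T(9) + 1
T(9) = 2 * T(8) + 1
T(8) = 2 * T(7) + 1
T(7) = 2 * T(6) + 1
T(6) = 2 * T(5) + 1
T(5) = 2 * T(4) + 1
T(4) = 2 * T(3) + 1
T(3) = 2 * T(2) + 1
T(2) = 2 * T(1) + 1
T(1) = 1  (base case)
T(2) = 2 * 1 + 1 = 3
T(3) = 2 * 3 + 1 = 7
T(4) = 2 * 7 + 1 = 15
T(5) = 2 * 15 + 1 = 31
T(6) = 2 * 31 + 1 = 63
T(7) = 2 * 63 + 1 = 127
T(8) = 2 * 127 + 1 = 255
T(9) = 2 * 255 + 1 = 511
T(10) = 2 * 511 + 1 = 1023
T(11) = 2 * 1023 + 1 = 2047
T(12) = 2 * 2047 + 1 = 4095
T(13) = 2 * 4095 + 1 = 8191
T(14) = 2 * 8191 + 1 = 16383

16383


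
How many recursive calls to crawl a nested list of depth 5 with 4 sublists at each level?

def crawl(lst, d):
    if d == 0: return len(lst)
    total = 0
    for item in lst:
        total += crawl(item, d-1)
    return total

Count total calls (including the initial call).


At depth 0 (root): 1 call
At depth 1: each of 1 parents calls crawl on 4 children = 4 calls
At depth 2: each of 4 parents calls crawl on 4 children = 16 calls
At depth 3: each of 16 parents calls crawl on 4 children = 64 calls
At depth 4: each of 64 parents calls crawl on 4 children = 256 calls
At depth 5: each of 256 parents calls crawl on 4 children = 1024 calls
Total: 1 + 4 + 16 + 64 + 256 + 1024 = 1365

1365


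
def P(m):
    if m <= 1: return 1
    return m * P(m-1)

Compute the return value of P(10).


P(10)
= 10 * P(9)
= 10 * 9 * P(8)
= 10 * 9 * 8 * P(7)
= 10 * 9 * 8 * 7 * P(6)
= 10 * 9 * 8 * 7 * 6 * P(5)
= 10 * 9 * 8 * 7 * 6 * 5 * P(4)
= 10 * 9 * 8 * 7 * 6 * 5 * 4 * P(3)
= 10 * 9 * 8 * 7 * 6 * 5 * 4 * 3 * P(2)
= 10 * 9 * 8 * 7 * 6 * 5 * 4 * 3 * 2 * P(1)
= 10 * 9 * 8 * 7 * 6 * 5 * 4 * 3 * 2 * 1
= 3628800

3628800


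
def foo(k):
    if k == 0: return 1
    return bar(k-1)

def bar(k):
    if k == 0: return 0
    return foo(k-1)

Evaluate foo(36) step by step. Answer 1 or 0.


foo(36) = bar(35)
bar(35) = foo(34)
foo(34) = bar(33)
bar(33) = foo(32)
foo(32) = bar(31)
bar(31) = foo(30)
foo(30) = bar(29)
bar(29) = foo(28)
foo(28) = bar(27)
bar(27) = foo(26)
foo(26) = bar(25)
bar(25) = foo(24)
foo(24) = bar(23)
bar(23) = foo(22)
foo(22) = bar(21)
bar(21) = foo(20)
foo(20) = bar(19)
bar(19) = foo(18)
foo(18) = bar(17)
bar(17) = foo(16)
foo(16) = bar(15)
bar(15) = foo(14)
foo(14) = bar(13)
bar(13) = foo(12)
foo(12) = bar(11)
bar(11) = foo(10)
foo(10) = bar(9)
bar(9) = foo(8)
foo(8) = bar(7)
bar(7) = foo(6)
foo(6) = bar(5)
bar(5) = foo(4)
foo(4) = bar(3)
bar(3) = foo(2)
foo(2) = bar(1)
bar(1) = foo(0)
foo(0) = 1  (base case)
Result: 1

1


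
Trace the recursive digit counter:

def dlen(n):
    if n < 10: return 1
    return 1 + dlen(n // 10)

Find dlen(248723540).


dlen(248723540) = 1 + dlen(24872354)
dlen(24872354) = 1 + dlen(2487235)
dlen(2487235) = 1 + dlen(248723)
dlen(248723) = 1 + dlen(24872)
dlen(24872) = 1 + dlen(2487)
dlen(2487) = 1 + dlen(248)
dlen(248) = 1 + dlen(24)
dlen(24) = 1 + dlen(2)
dlen(2) = 1  (base case: 2 < 10)
Unwinding: 1 + 1 + 1 + 1 + 1 + 1 + 1 + 1 + 1 = 9

9


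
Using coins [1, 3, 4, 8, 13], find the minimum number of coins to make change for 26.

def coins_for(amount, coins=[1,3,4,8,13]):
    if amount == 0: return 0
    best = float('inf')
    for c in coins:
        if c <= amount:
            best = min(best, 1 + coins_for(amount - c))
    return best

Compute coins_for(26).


Building up with DP:
coins_for(0) = 0
coins_for(1) = min(1+coins_for(0)=1+0=1) = 1
coins_for(2) = min(1+coins_for(1)=1+1=2) = 2
coins_for(3) = min(1+coins_for(2)=1+2=3, 1+coins_for(0)=1+0=1) = 1
coins_for(4) = min(1+coins_for(3)=1+1=2, 1+coins_for(1)=1+1=2, 1+coins_for(0)=1+0=1) = 1
coins_for(5) = min(1+coins_for(4)=1+1=2, 1+coins_for(2)=1+2=3, 1+coins_for(1)=1+1=2) = 2
coins_for(6) = min(1+coins_for(5)=1+2=3, 1+coins_for(3)=1+1=2, 1+coins_for(2)=1+2=3) = 2
coins_for(7) = min(1+coins_for(6)=1+2=3, 1+coins_for(4)=1+1=2, 1+coins_for(3)=1+1=2) = 2
coins_for(8) = min(1+coins_for(7)=1+2=3, 1+coins_for(5)=1+2=3, 1+coins_for(4)=1+1=2, 1+coins_for(0)=1+0=1) = 1
coins_for(9) = min(1+coins_for(8)=1+1=2, 1+coins_for(6)=1+2=3, 1+coins_for(5)=1+2=3, 1+coins_for(1)=1+1=2) = 2
coins_for(10) = min(1+coins_for(9)=1+2=3, 1+coins_for(7)=1+2=3, 1+coins_for(6)=1+2=3, 1+coins_for(2)=1+2=3) = 3
coins_for(11) = min(1+coins_for(10)=1+3=4, 1+coins_for(8)=1+1=2, 1+coins_for(7)=1+2=3, 1+coins_for(3)=1+1=2) = 2
coins_for(12) = min(1+coins_for(11)=1+2=3, 1+coins_for(9)=1+2=3, 1+coins_for(8)=1+1=2, 1+coins_for(4)=1+1=2) = 2
coins_for(13) = min(1+coins_for(12)=1+2=3, 1+coins_for(10)=1+3=4, 1+coins_for(9)=1+2=3, 1+coins_for(5)=1+2=3, 1+coins_for(0)=1+0=1) = 1
coins_for(14) = min(1+coins_for(13)=1+1=2, 1+coins_for(11)=1+2=3, 1+coins_for(10)=1+3=4, 1+coins_for(6)=1+2=3, 1+coins_for(1)=1+1=2) = 2
coins_for(15) = min(1+coins_for(14)=1+2=3, 1+coins_for(12)=1+2=3, 1+coins_for(11)=1+2=3, 1+coins_for(7)=1+2=3, 1+coins_for(2)=1+2=3) = 3
coins_for(16) = min(1+coins_for(15)=1+3=4, 1+coins_for(13)=1+1=2, 1+coins_for(12)=1+2=3, 1+coins_for(8)=1+1=2, 1+coins_for(3)=1+1=2) = 2
coins_for(17) = min(1+coins_for(16)=1+2=3, 1+coins_for(14)=1+2=3, 1+coins_for(13)=1+1=2, 1+coins_for(9)=1+2=3, 1+coins_for(4)=1+1=2) = 2
coins_for(18) = min(1+coins_for(17)=1+2=3, 1+coins_for(15)=1+3=4, 1+coins_for(14)=1+2=3, 1+coins_for(10)=1+3=4, 1+coins_for(5)=1+2=3) = 3
coins_for(19) = min(1+coins_for(18)=1+3=4, 1+coins_for(16)=1+2=3, 1+coins_for(15)=1+3=4, 1+coins_for(11)=1+2=3, 1+coins_for(6)=1+2=3) = 3
coins_for(20) = min(1+coins_for(19)=1+3=4, 1+coins_for(17)=1+2=3, 1+coins_for(16)=1+2=3, 1+coins_for(12)=1+2=3, 1+coins_for(7)=1+2=3) = 3
coins_for(21) = min(1+coins_for(20)=1+3=4, 1+coins_for(18)=1+3=4, 1+coins_for(17)=1+2=3, 1+coins_for(13)=1+1=2, 1+coins_for(8)=1+1=2) = 2
coins_for(22) = min(1+coins_for(21)=1+2=3, 1+coins_for(19)=1+3=4, 1+coins_for(18)=1+3=4, 1+coins_for(14)=1+2=3, 1+coins_for(9)=1+2=3) = 3
coins_for(23) = min(1+coins_for(22)=1+3=4, 1+coins_for(20)=1+3=4, 1+coins_for(19)=1+3=4, 1+coins_for(15)=1+3=4, 1+coins_for(10)=1+3=4) = 4
coins_for(24) = min(1+coins_for(23)=1+4=5, 1+coins_for(21)=1+2=3, 1+coins_for(20)=1+3=4, 1+coins_for(16)=1+2=3, 1+coins_for(11)=1+2=3) = 3
coins_for(25) = min(1+coins_for(24)=1+3=4, 1+coins_for(22)=1+3=4, 1+coins_for(21)=1+2=3, 1+coins_for(17)=1+2=3, 1+coins_for(12)=1+2=3) = 3
coins_for(26) = min(1+coins_for(25)=1+3=4, 1+coins_for(23)=1+4=5, 1+coins_for(22)=1+3=4, 1+coins_for(18)=1+3=4, 1+coins_for(13)=1+1=2) = 2

2


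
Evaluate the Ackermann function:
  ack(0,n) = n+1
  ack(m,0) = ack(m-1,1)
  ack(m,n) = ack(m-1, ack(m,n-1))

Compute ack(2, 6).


ack(2, 6) = ack(1, ack(2, 5))
  ack(2, 5) = ack(1, ack(2, 4))
    ack(2, 4) = ack(1, ack(2, 3))
      ack(2, 3) = ack(1, ack(2, 2))
        ack(2, 2) = ack(1, ack(2, 1))
          ack(2, 1) = ack(1, ack(2, 0))
          ack(2, 0) = ack(1, 1)
          ack(1, 1) = ack(0, ack(1, 0))
          ack(1, 0) = ack(0, 1)
          ack(0, 1) = 2
            = ack(0, 2)
          ack(0, 2) = 3
            = ack(1, 3)
          ack(1, 3) = ack(0, ack(1, 2))
          ack(1, 2) = ack(0, ack(1, 1))
          ack(1, 1) = ack(0, ack(1, 0))
          ack(1, 0) = ack(0, 1)
          ack(0, 1) = 2
            = ack(0, 2)
          ack(0, 2) = 3
            = ack(0, 3)
          ack(0, 3) = 4
            = ack(0, 4)
          ack(0, 4) = 5
          = ack(1, 5)
... (trace truncated)
Result: ack(2, 6) = 15

15


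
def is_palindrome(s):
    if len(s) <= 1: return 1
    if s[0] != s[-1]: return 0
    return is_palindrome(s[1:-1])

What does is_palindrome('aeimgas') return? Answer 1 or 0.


is_palindrome('aeimgas'): s[0]='a' != s[-1]='s' -> return 0
Result: 0 (not a palindrome)

0


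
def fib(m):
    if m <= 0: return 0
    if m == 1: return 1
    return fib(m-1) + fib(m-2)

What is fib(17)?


Computing fib(17) bottom-up:
fib(0) = 0
fib(1) = 1
fib(2) = fib(1) + fib(0) = 1 + 0 = 1
fib(3) = fib(2) + fib(1) = 1 + 1 = 2
fib(4) = fib(3) + fib(2) = 2 + 1 = 3
fib(5) = fib(4) + fib(3) = 3 + 2 = 5
fib(6) = fib(5) + fib(4) = 5 + 3 = 8
fib(7) = fib(6) + fib(5) = 8 + 5 = 13
fib(8) = fib(7) + fib(6) = 13 + 8 = 21
fib(9) = fib(8) + fib(7) = 21 + 13 = 34
fib(10) = fib(9) + fib(8) = 34 + 21 = 55
fib(11) = fib(10) + fib(9) = 55 + 34 = 89
fib(12) = fib(11) + fib(10) = 89 + 55 = 144
fib(13) = fib(12) + fib(11) = 144 + 89 = 233
fib(14) = fib(13) + fib(12) = 233 + 144 = 377
fib(15) = fib(14) + fib(13) = 377 + 233 = 610
fib(16) = fib(15) + fib(14) = 610 + 377 = 987
fib(17) = fib(16) + fib(15) = 987 + 610 = 1597

1597


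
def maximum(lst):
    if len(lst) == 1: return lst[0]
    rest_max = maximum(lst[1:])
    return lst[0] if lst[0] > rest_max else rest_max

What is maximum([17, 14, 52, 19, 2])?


maximum([17, 14, 52, 19, 2]): compare 17 with maximum([14, 52, 19, 2])
maximum([14, 52, 19, 2]): compare 14 with maximum([52, 19, 2])
maximum([52, 19, 2]): compare 52 with maximum([19, 2])
maximum([19, 2]): compare 19 with maximum([2])
maximum([2]) = 2  (base case)
Compare 19 with 2 -> 19
Compare 52 with 19 -> 52
Compare 14 with 52 -> 52
Compare 17 with 52 -> 52

52


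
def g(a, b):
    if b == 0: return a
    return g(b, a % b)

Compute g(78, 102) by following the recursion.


g(78, 102) = g(102, 78)
g(102, 78) = g(78, 24)
g(78, 24) = g(24, 6)
g(24, 6) = g(6, 0)
g(6, 0) = 6  (base case)

6


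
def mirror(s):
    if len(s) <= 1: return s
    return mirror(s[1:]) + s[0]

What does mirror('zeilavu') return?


mirror('zeilavu') = mirror('eilavu') + 'z'
mirror('eilavu') = mirror('ilavu') + 'e'
mirror('ilavu') = mirror('lavu') + 'i'
mirror('lavu') = mirror('avu') + 'l'
mirror('avu') = mirror('vu') + 'a'
mirror('vu') = mirror('u') + 'v'
mirror('u') = 'u'  (base case)
Concatenating: 'u' + 'v' + 'a' + 'l' + 'i' + 'e' + 'z' = 'uvaliez'

uvaliez


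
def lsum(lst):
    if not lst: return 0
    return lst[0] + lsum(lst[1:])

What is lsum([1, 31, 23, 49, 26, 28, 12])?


lsum([1, 31, 23, 49, 26, 28, 12]) = 1 + lsum([31, 23, 49, 26, 28, 12])
lsum([31, 23, 49, 26, 28, 12]) = 31 + lsum([23, 49, 26, 28, 12])
lsum([23, 49, 26, 28, 12]) = 23 + lsum([49, 26, 28, 12])
lsum([49, 26, 28, 12]) = 49 + lsum([26, 28, 12])
lsum([26, 28, 12]) = 26 + lsum([28, 12])
lsum([28, 12]) = 28 + lsum([12])
lsum([12]) = 12 + lsum([])
lsum([]) = 0  (base case)
Total: 1 + 31 + 23 + 49 + 26 + 28 + 12 + 0 = 170

170


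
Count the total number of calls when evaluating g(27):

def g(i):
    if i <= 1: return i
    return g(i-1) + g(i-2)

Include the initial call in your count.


Let C(n) = total calls for g(n)
C(0) = 1, C(1) = 1
C(2) = 1 + C(1) + C(0) = 1 + 1 + 1 = 3
C(3) = 1 + C(2) + C(1) = 1 + 3 + 1 = 5
C(4) = 1 + C(3) + C(2) = 1 + 5 + 3 = 9
C(5) = 1 + C(4) + C(3) = 1 + 9 + 5 = 15
C(6) = 1 + C(5) + C(4) = 1 + 15 + 9 = 25
C(7) = 1 + C(6) + C(5) = 1 + 25 + 15 = 41
C(8) = 1 + C(7) + C(6) = 1 + 41 + 25 = 67
C(9) = 1 + C(8) + C(7) = 1 + 67 + 41 = 109
C(10) = 1 + C(9) + C(8) = 1 + 109 + 67 = 177
C(11) = 1 + C(10) + C(9) = 1 + 177 + 109 = 287
C(12) = 1 + C(11) + C(10) = 1 + 287 + 177 = 465
C(13) = 1 + C(12) + C(11) = 1 + 465 + 287 = 753
C(14) = 1 + C(13) + C(12) = 1 + 753 + 465 = 1219
C(15) = 1 + C(14) + C(13) = 1 + 1219 + 753 = 1973
C(16) = 1 + C(15) + C(14) = 1 + 1973 + 1219 = 3193
C(17) = 1 + C(16) + C(15) = 1 + 3193 + 1973 = 5167
C(18) = 1 + C(17) + C(16) = 1 + 5167 + 3193 = 8361
C(19) = 1 + C(18) + C(17) = 1 + 8361 + 5167 = 13529
C(20) = 1 + C(19) + C(18) = 1 + 13529 + 8361 = 21891
C(21) = 1 + C(20) + C(19) = 1 + 21891 + 13529 = 35421
C(22) = 1 + C(21) + C(20) = 1 + 35421 + 21891 = 57313
C(23) = 1 + C(22) + C(21) = 1 + 57313 + 35421 = 92735
C(24) = 1 + C(23) + C(22) = 1 + 92735 + 57313 = 150049
C(25) = 1 + C(24) + C(23) = 1 + 150049 + 92735 = 242785
C(26) = 1 + C(25) + C(24) = 1 + 242785 + 150049 = 392835
C(27) = 1 + C(26) + C(25) = 1 + 392835 + 242785 = 635621

635621


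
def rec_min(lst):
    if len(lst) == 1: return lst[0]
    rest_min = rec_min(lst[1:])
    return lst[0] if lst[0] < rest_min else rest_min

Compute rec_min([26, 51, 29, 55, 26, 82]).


rec_min([26, 51, 29, 55, 26, 82]): compare 26 with rec_min([51, 29, 55, 26, 82])
rec_min([51, 29, 55, 26, 82]): compare 51 with rec_min([29, 55, 26, 82])
rec_min([29, 55, 26, 82]): compare 29 with rec_min([55, 26, 82])
rec_min([55, 26, 82]): compare 55 with rec_min([26, 82])
rec_min([26, 82]): compare 26 with rec_min([82])
rec_min([82]) = 82  (base case)
Compare 26 with 82 -> 26
Compare 55 with 26 -> 26
Compare 29 with 26 -> 26
Compare 51 with 26 -> 26
Compare 26 with 26 -> 26

26


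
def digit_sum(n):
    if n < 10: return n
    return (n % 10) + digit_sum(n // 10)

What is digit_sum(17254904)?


digit_sum(17254904) = 4 + digit_sum(1725490)
digit_sum(1725490) = 0 + digit_sum(172549)
digit_sum(172549) = 9 + digit_sum(17254)
digit_sum(17254) = 4 + digit_sum(1725)
digit_sum(1725) = 5 + digit_sum(172)
digit_sum(172) = 2 + digit_sum(17)
digit_sum(17) = 7 + digit_sum(1)
digit_sum(1) = 1  (base case)
Total: 4 + 0 + 9 + 4 + 5 + 2 + 7 + 1 = 32

32


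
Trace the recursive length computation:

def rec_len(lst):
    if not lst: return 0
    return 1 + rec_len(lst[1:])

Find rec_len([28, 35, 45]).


rec_len([28, 35, 45]) = 1 + rec_len([35, 45])
rec_len([35, 45]) = 1 + rec_len([45])
rec_len([45]) = 1 + rec_len([])
rec_len([]) = 0  (base case)
Unwinding: 1 + 1 + 1 + 0 = 3

3


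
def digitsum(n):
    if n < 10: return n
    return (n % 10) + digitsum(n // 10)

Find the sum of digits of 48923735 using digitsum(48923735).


digitsum(48923735) = 5 + digitsum(4892373)
digitsum(4892373) = 3 + digitsum(489237)
digitsum(489237) = 7 + digitsum(48923)
digitsum(48923) = 3 + digitsum(4892)
digitsum(4892) = 2 + digitsum(489)
digitsum(489) = 9 + digitsum(48)
digitsum(48) = 8 + digitsum(4)
digitsum(4) = 4  (base case)
Total: 5 + 3 + 7 + 3 + 2 + 9 + 8 + 4 = 41

41


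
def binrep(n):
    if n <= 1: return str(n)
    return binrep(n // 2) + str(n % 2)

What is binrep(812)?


binrep(812) = binrep(406) + '0'
binrep(406) = binrep(203) + '0'
binrep(203) = binrep(101) + '1'
binrep(101) = binrep(50) + '1'
binrep(50) = binrep(25) + '0'
binrep(25) = binrep(12) + '1'
binrep(12) = binrep(6) + '0'
binrep(6) = binrep(3) + '0'
binrep(3) = binrep(1) + '1'
binrep(1) = '1'  (base case)
Concatenating: '1' + '1' + '0' + '0' + '1' + '0' + '1' + '1' + '0' + '0' = '1100101100'

1100101100


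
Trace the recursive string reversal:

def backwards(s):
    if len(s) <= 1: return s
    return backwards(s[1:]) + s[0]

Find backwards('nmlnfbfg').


backwards('nmlnfbfg') = backwards('mlnfbfg') + 'n'
backwards('mlnfbfg') = backwards('lnfbfg') + 'm'
backwards('lnfbfg') = backwards('nfbfg') + 'l'
backwards('nfbfg') = backwards('fbfg') + 'n'
backwards('fbfg') = backwards('bfg') + 'f'
backwards('bfg') = backwards('fg') + 'b'
backwards('fg') = backwards('g') + 'f'
backwards('g') = 'g'  (base case)
Concatenating: 'g' + 'f' + 'b' + 'f' + 'n' + 'l' + 'm' + 'n' = 'gfbfnlmn'

gfbfnlmn


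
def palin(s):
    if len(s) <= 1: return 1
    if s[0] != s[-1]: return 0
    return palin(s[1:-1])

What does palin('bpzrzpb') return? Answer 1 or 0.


palin('bpzrzpb'): s[0]='b' == s[-1]='b' -> check palin('pzrzp')
palin('pzrzp'): s[0]='p' == s[-1]='p' -> check palin('zrz')
palin('zrz'): s[0]='z' == s[-1]='z' -> check palin('r')
palin('r'): len <= 1 -> return 1  (base case)
Result: 1 (palindrome)

1


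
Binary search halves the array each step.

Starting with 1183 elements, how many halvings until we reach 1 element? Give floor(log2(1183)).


1183 / 2 = 591
591 / 2 = 295
295 / 2 = 147
147 / 2 = 73
73 / 2 = 36
36 / 2 = 18
18 / 2 = 9
9 / 2 = 4
4 / 2 = 2
2 / 2 = 1
Reached 1 after 10 halvings

10


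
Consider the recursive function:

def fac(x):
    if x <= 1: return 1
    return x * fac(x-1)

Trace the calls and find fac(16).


fac(16)
= 16 * fac(15)
= 16 * 15 * fac(14)
= 16 * 15 * 14 * fac(13)
= 16 * 15 * 14 * 13 * fac(12)
= 16 * 15 * 14 * 13 * 12 * fac(11)
= 16 * 15 * 14 * 13 * 12 * 11 * fac(10)
= 16 * 15 * 14 * 13 * 12 * 11 * 10 * fac(9)
= 16 * 15 * 14 * 13 * 12 * 11 * 10 * 9 * fac(8)
= 16 * 15 * 14 * 13 * 12 * 11 * 10 * 9 * 8 * fac(7)
= 16 * 15 * 14 * 13 * 12 * 11 * 10 * 9 * 8 * 7 * fac(6)
= 16 * 15 * 14 * 13 * 12 * 11 * 10 * 9 * 8 * 7 * 6 * fac(5)
= 16 * 15 * 14 * 13 * 12 * 11 * 10 * 9 * 8 * 7 * 6 * 5 * fac(4)
= 16 * 15 * 14 * 13 * 12 * 11 * 10 * 9 * 8 * 7 * 6 * 5 * 4 * fac(3)
= 16 * 15 * 14 * 13 * 12 * 11 * 10 * 9 * 8 * 7 * 6 * 5 * 4 * 3 * fac(2)
= 16 * 15 * 14 * 13 * 12 * 11 * 10 * 9 * 8 * 7 * 6 * 5 * 4 * 3 * 2 * fac(1)
= 16 * 15 * 14 * 13 * 12 * 11 * 10 * 9 * 8 * 7 * 6 * 5 * 4 * 3 * 2 * 1
= 20922789888000

20922789888000


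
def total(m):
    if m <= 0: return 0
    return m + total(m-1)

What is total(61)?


total(61)
= 61 + 60 + 59 + 58 + 57 + 56 + 55 + 54 + 53 + 52 + 51 + 50 + 49 + 48 + 47 + 46 + 45 + 44 + 43 + 42 + 41 + 40 + 39 + 38 + 37 + 36 + 35 + 34 + 33 + 32 + 31 + 30 + 29 + 28 + 27 + 26 + 25 + 24 + 23 + 22 + 21 + 20 + 19 + 18 + 17 + 16 + 15 + 14 + 13 + 12 + 11 + 10 + 9 + 8 + 7 + 6 + 5 + 4 + 3 + 2 + 1 + total(0)
= 61 + 60 + 59 + 58 + 57 + 56 + 55 + 54 + 53 + 52 + 51 + 50 + 49 + 48 + 47 + 46 + 45 + 44 + 43 + 42 + 41 + 40 + 39 + 38 + 37 + 36 + 35 + 34 + 33 + 32 + 31 + 30 + 29 + 28 + 27 + 26 + 25 + 24 + 23 + 22 + 21 + 20 + 19 + 18 + 17 + 16 + 15 + 14 + 13 + 12 + 11 + 10 + 9 + 8 + 7 + 6 + 5 + 4 + 3 + 2 + 1 + 0
= 1891

1891


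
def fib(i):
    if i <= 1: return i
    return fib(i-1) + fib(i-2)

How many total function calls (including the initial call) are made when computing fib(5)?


Let C(n) = total calls for fib(n)
C(0) = 1, C(1) = 1
C(2) = 1 + C(1) + C(0) = 1 + 1 + 1 = 3
C(3) = 1 + C(2) + C(1) = 1 + 3 + 1 = 5
C(4) = 1 + C(3) + C(2) = 1 + 5 + 3 = 9
C(5) = 1 + C(4) + C(3) = 1 + 9 + 5 = 15

15


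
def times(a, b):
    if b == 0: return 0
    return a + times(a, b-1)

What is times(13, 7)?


times(13, 7) = 13 + times(13, 6)
times(13, 6) = 13 + times(13, 5)
times(13, 5) = 13 + times(13, 4)
times(13, 4) = 13 + times(13, 3)
times(13, 3) = 13 + times(13, 2)
times(13, 2) = 13 + times(13, 1)
times(13, 1) = 13 + times(13, 0)
times(13, 0) = 0  (base case)
Total: 13 + 13 + 13 + 13 + 13 + 13 + 13 + 0 = 91

91


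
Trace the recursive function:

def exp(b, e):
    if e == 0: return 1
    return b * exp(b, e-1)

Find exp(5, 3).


exp(5, 3)
= 5 * exp(5, 2)
= 5 * 5 * exp(5, 1)
= 5 * 5 * 5 * exp(5, 0)
= 5 * 5 * 5 * 1
= 125

125


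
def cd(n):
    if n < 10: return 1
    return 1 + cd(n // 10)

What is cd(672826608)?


cd(672826608) = 1 + cd(67282660)
cd(67282660) = 1 + cd(6728266)
cd(6728266) = 1 + cd(672826)
cd(672826) = 1 + cd(67282)
cd(67282) = 1 + cd(6728)
cd(6728) = 1 + cd(672)
cd(672) = 1 + cd(67)
cd(67) = 1 + cd(6)
cd(6) = 1  (base case: 6 < 10)
Unwinding: 1 + 1 + 1 + 1 + 1 + 1 + 1 + 1 + 1 = 9

9


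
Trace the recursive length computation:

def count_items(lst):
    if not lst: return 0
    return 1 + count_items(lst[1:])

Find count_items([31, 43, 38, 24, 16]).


count_items([31, 43, 38, 24, 16]) = 1 + count_items([43, 38, 24, 16])
count_items([43, 38, 24, 16]) = 1 + count_items([38, 24, 16])
count_items([38, 24, 16]) = 1 + count_items([24, 16])
count_items([24, 16]) = 1 + count_items([16])
count_items([16]) = 1 + count_items([])
count_items([]) = 0  (base case)
Unwinding: 1 + 1 + 1 + 1 + 1 + 0 = 5

5


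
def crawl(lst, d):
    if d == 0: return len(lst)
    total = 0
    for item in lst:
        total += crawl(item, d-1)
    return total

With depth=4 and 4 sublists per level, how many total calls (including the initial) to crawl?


At depth 0 (root): 1 call
At depth 1: each of 1 parents calls crawl on 4 children = 4 calls
At depth 2: each of 4 parents calls crawl on 4 children = 16 calls
At depth 3: each of 16 parents calls crawl on 4 children = 64 calls
At depth 4: each of 64 parents calls crawl on 4 children = 256 calls
Total: 1 + 4 + 16 + 64 + 256 = 341

341


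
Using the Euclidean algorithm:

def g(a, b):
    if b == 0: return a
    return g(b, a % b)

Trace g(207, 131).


g(207, 131) = g(131, 76)
g(131, 76) = g(76, 55)
g(76, 55) = g(55, 21)
g(55, 21) = g(21, 13)
g(21, 13) = g(13, 8)
g(13, 8) = g(8, 5)
g(8, 5) = g(5, 3)
g(5, 3) = g(3, 2)
g(3, 2) = g(2, 1)
g(2, 1) = g(1, 0)
g(1, 0) = 1  (base case)

1


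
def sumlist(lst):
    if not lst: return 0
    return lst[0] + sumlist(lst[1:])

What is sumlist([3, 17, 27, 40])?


sumlist([3, 17, 27, 40]) = 3 + sumlist([17, 27, 40])
sumlist([17, 27, 40]) = 17 + sumlist([27, 40])
sumlist([27, 40]) = 27 + sumlist([40])
sumlist([40]) = 40 + sumlist([])
sumlist([]) = 0  (base case)
Total: 3 + 17 + 27 + 40 + 0 = 87

87


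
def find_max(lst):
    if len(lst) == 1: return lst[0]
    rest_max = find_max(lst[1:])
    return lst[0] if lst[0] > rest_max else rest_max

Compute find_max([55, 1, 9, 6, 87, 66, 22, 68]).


find_max([55, 1, 9, 6, 87, 66, 22, 68]): compare 55 with find_max([1, 9, 6, 87, 66, 22, 68])
find_max([1, 9, 6, 87, 66, 22, 68]): compare 1 with find_max([9, 6, 87, 66, 22, 68])
find_max([9, 6, 87, 66, 22, 68]): compare 9 with find_max([6, 87, 66, 22, 68])
find_max([6, 87, 66, 22, 68]): compare 6 with find_max([87, 66, 22, 68])
find_max([87, 66, 22, 68]): compare 87 with find_max([66, 22, 68])
find_max([66, 22, 68]): compare 66 with find_max([22, 68])
find_max([22, 68]): compare 22 with find_max([68])
find_max([68]) = 68  (base case)
Compare 22 with 68 -> 68
Compare 66 with 68 -> 68
Compare 87 with 68 -> 87
Compare 6 with 87 -> 87
Compare 9 with 87 -> 87
Compare 1 with 87 -> 87
Compare 55 with 87 -> 87

87


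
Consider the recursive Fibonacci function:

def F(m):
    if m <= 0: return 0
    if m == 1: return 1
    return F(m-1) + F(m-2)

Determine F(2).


Computing F(2) bottom-up:
F(0) = 0
F(1) = 1
F(2) = F(1) + F(0) = 1 + 0 = 1

1


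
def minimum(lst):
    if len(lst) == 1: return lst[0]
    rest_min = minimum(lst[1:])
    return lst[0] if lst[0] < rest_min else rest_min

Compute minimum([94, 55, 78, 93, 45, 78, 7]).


minimum([94, 55, 78, 93, 45, 78, 7]): compare 94 with minimum([55, 78, 93, 45, 78, 7])
minimum([55, 78, 93, 45, 78, 7]): compare 55 with minimum([78, 93, 45, 78, 7])
minimum([78, 93, 45, 78, 7]): compare 78 with minimum([93, 45, 78, 7])
minimum([93, 45, 78, 7]): compare 93 with minimum([45, 78, 7])
minimum([45, 78, 7]): compare 45 with minimum([78, 7])
minimum([78, 7]): compare 78 with minimum([7])
minimum([7]) = 7  (base case)
Compare 78 with 7 -> 7
Compare 45 with 7 -> 7
Compare 93 with 7 -> 7
Compare 78 with 7 -> 7
Compare 55 with 7 -> 7
Compare 94 with 7 -> 7

7


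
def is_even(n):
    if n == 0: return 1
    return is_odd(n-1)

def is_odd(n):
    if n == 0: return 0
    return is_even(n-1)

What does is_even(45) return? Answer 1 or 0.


is_even(45) = is_odd(44)
is_odd(44) = is_even(43)
is_even(43) = is_odd(42)
is_odd(42) = is_even(41)
is_even(41) = is_odd(40)
is_odd(40) = is_even(39)
is_even(39) = is_odd(38)
is_odd(38) = is_even(37)
is_even(37) = is_odd(36)
is_odd(36) = is_even(35)
is_even(35) = is_odd(34)
is_odd(34) = is_even(33)
is_even(33) = is_odd(32)
is_odd(32) = is_even(31)
is_even(31) = is_odd(30)
is_odd(30) = is_even(29)
is_even(29) = is_odd(28)
is_odd(28) = is_even(27)
is_even(27) = is_odd(26)
is_odd(26) = is_even(25)
is_even(25) = is_odd(24)
is_odd(24) = is_even(23)
is_even(23) = is_odd(22)
is_odd(22) = is_even(21)
is_even(21) = is_odd(20)
is_odd(20) = is_even(19)
is_even(19) = is_odd(18)
is_odd(18) = is_even(17)
is_even(17) = is_odd(16)
is_odd(16) = is_even(15)
is_even(15) = is_odd(14)
is_odd(14) = is_even(13)
is_even(13) = is_odd(12)
is_odd(12) = is_even(11)
is_even(11) = is_odd(10)
is_odd(10) = is_even(9)
is_even(9) = is_odd(8)
is_odd(8) = is_even(7)
is_even(7) = is_odd(6)
is_odd(6) = is_even(5)
is_even(5) = is_odd(4)
is_odd(4) = is_even(3)
is_even(3) = is_odd(2)
is_odd(2) = is_even(1)
is_even(1) = is_odd(0)
is_odd(0) = 0  (base case)
Result: 0

0


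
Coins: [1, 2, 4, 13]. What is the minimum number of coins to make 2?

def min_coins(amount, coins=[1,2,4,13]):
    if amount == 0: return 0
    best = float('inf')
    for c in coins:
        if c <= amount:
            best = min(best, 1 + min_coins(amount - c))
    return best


Building up with DP:
min_coins(0) = 0
min_coins(1) = min(1+min_coins(0)=1+0=1) = 1
min_coins(2) = min(1+min_coins(1)=1+1=2, 1+min_coins(0)=1+0=1) = 1

1


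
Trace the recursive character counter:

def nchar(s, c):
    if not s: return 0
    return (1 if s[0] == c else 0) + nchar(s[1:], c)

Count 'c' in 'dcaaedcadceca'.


s[0]='d' != 'c' -> 0
s[0]='c' == 'c' -> 1
s[0]='a' != 'c' -> 0
s[0]='a' != 'c' -> 0
s[0]='e' != 'c' -> 0
s[0]='d' != 'c' -> 0
s[0]='c' == 'c' -> 1
s[0]='a' != 'c' -> 0
s[0]='d' != 'c' -> 0
s[0]='c' == 'c' -> 1
s[0]='e' != 'c' -> 0
s[0]='c' == 'c' -> 1
s[0]='a' != 'c' -> 0
Sum: 0 + 1 + 0 + 0 + 0 + 0 + 1 + 0 + 0 + 1 + 0 + 1 + 0 = 4

4


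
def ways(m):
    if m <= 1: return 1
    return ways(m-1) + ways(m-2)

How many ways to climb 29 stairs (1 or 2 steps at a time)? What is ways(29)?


Building up from base cases:
ways(0) = 1
ways(1) = 1
ways(2) = ways(1) + ways(0) = 1 + 1 = 2
ways(3) = ways(2) + ways(1) = 2 + 1 = 3
ways(4) = ways(3) + ways(2) = 3 + 2 = 5
ways(5) = ways(4) + ways(3) = 5 + 3 = 8
ways(6) = ways(5) + ways(4) = 8 + 5 = 13
ways(7) = ways(6) + ways(5) = 13 + 8 = 21
ways(8) = ways(7) + ways(6) = 21 + 13 = 34
ways(9) = ways(8) + ways(7) = 34 + 21 = 55
ways(10) = ways(9) + ways(8) = 55 + 34 = 89
ways(11) = ways(10) + ways(9) = 89 + 55 = 144
ways(12) = ways(11) + ways(10) = 144 + 89 = 233
ways(13) = ways(12) + ways(11) = 233 + 144 = 377
ways(14) = ways(13) + ways(12) = 377 + 233 = 610
ways(15) = ways(14) + ways(13) = 610 + 377 = 987
ways(16) = ways(15) + ways(14) = 987 + 610 = 1597
ways(17) = ways(16) + ways(15) = 1597 + 987 = 2584
ways(18) = ways(17) + ways(16) = 2584 + 1597 = 4181
ways(19) = ways(18) + ways(17) = 4181 + 2584 = 6765
ways(20) = ways(19) + ways(18) = 6765 + 4181 = 10946
ways(21) = ways(20) + ways(19) = 10946 + 6765 = 17711
ways(22) = ways(21) + ways(20) = 17711 + 10946 = 28657
ways(23) = ways(22) + ways(21) = 28657 + 17711 = 46368
ways(24) = ways(23) + ways(22) = 46368 + 28657 = 75025
ways(25) = ways(24) + ways(23) = 75025 + 46368 = 121393
ways(26) = ways(25) + ways(24) = 121393 + 75025 = 196418
ways(27) = ways(26) + ways(25) = 196418 + 121393 = 317811
ways(28) = ways(27) + ways(26) = 317811 + 196418 = 514229
ways(29) = ways(28) + ways(27) = 514229 + 317811 = 832040

832040


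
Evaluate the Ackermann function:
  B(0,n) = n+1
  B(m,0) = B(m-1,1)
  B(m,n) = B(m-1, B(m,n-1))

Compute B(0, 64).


B(0, 64) = 65
Result: B(0, 64) = 65

65


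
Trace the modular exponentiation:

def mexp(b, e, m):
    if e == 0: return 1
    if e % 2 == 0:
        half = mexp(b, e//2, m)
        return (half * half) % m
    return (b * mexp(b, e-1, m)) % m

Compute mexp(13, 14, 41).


mexp(13, 14, 41): e is even, compute mexp(13, 7, 41)
  mexp(13, 7, 41): e is odd, compute mexp(13, 6, 41)
    mexp(13, 6, 41): e is even, compute mexp(13, 3, 41)
      mexp(13, 3, 41): e is odd, compute mexp(13, 2, 41)
        mexp(13, 2, 41): e is even, compute mexp(13, 1, 41)
          mexp(13, 1, 41): e is odd, compute mexp(13, 0, 41)
          mexp(13, 0, 41) = 1
          (13 * 1) % 41 = 13
        half=13, (13*13) % 41 = 5
      (13 * 5) % 41 = 24
    half=24, (24*24) % 41 = 2
  (13 * 2) % 41 = 26
half=26, (26*26) % 41 = 20

20


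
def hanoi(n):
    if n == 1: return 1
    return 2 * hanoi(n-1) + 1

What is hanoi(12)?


hanoi(12) = 2 * hanoi(11) + 1
hanoi(11) = 2 * hanoi(10) + 1
hanoi(10) = 2 * hanoi(9) + 1
hanoi(9) = 2 * hanoi(8) + 1
hanoi(8) = 2 * hanoi(7) + 1
hanoi(7) = 2 * hanoi(6) + 1
hanoi(6) = 2 * hanoi(5) + 1
hanoi(5) = 2 * hanoi(4) + 1
hanoi(4) = 2 * hanoi(3) + 1
hanoi(3) = 2 * hanoi(2) + 1
hanoi(2) = 2 * hanoi(1) + 1
hanoi(1) = 1  (base case)
hanoi(2) = 2 * 1 + 1 = 3
hanoi(3) = 2 * 3 + 1 = 7
hanoi(4) = 2 * 7 + 1 = 15
hanoi(5) = 2 * 15 + 1 = 31
hanoi(6) = 2 * 31 + 1 = 63
hanoi(7) = 2 * 63 + 1 = 127
hanoi(8) = 2 * 127 + 1 = 255
hanoi(9) = 2 * 255 + 1 = 511
hanoi(10) = 2 * 511 + 1 = 1023
hanoi(11) = 2 * 1023 + 1 = 2047
hanoi(12) = 2 * 2047 + 1 = 4095

4095


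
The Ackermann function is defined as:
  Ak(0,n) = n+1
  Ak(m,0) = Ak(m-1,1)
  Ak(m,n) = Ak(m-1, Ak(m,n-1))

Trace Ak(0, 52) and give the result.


Ak(0, 52) = 53
Result: Ak(0, 52) = 53

53


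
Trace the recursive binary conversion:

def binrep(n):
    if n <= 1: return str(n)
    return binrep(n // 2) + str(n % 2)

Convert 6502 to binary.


binrep(6502) = binrep(3251) + '0'
binrep(3251) = binrep(1625) + '1'
binrep(1625) = binrep(812) + '1'
binrep(812) = binrep(406) + '0'
binrep(406) = binrep(203) + '0'
binrep(203) = binrep(101) + '1'
binrep(101) = binrep(50) + '1'
binrep(50) = binrep(25) + '0'
binrep(25) = binrep(12) + '1'
binrep(12) = binrep(6) + '0'
binrep(6) = binrep(3) + '0'
binrep(3) = binrep(1) + '1'
binrep(1) = '1'  (base case)
Concatenating: '1' + '1' + '0' + '0' + '1' + '0' + '1' + '1' + '0' + '0' + '1' + '1' + '0' = '1100101100110'

1100101100110


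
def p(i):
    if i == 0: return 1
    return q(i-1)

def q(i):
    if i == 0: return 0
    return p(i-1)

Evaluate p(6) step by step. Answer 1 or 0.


p(6) = q(5)
q(5) = p(4)
p(4) = q(3)
q(3) = p(2)
p(2) = q(1)
q(1) = p(0)
p(0) = 1  (base case)
Result: 1

1


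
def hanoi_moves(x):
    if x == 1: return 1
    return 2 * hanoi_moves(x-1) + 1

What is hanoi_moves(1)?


hanoi_moves(1) = 1  (base case)

1


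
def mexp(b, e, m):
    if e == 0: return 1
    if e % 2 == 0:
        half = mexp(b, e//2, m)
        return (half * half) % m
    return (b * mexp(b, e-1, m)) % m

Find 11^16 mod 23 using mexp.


mexp(11, 16, 23): e is even, compute mexp(11, 8, 23)
  mexp(11, 8, 23): e is even, compute mexp(11, 4, 23)
    mexp(11, 4, 23): e is even, compute mexp(11, 2, 23)
      mexp(11, 2, 23): e is even, compute mexp(11, 1, 23)
        mexp(11, 1, 23): e is odd, compute mexp(11, 0, 23)
          mexp(11, 0, 23) = 1
        (11 * 1) % 23 = 11
      half=11, (11*11) % 23 = 6
    half=6, (6*6) % 23 = 13
  half=13, (13*13) % 23 = 8
half=8, (8*8) % 23 = 18

18


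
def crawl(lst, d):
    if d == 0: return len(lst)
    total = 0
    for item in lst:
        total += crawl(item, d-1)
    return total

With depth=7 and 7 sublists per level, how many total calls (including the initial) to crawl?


At depth 0 (root): 1 call
At depth 1: each of 1 parents calls crawl on 7 children = 7 calls
At depth 2: each of 7 parents calls crawl on 7 children = 49 calls
At depth 3: each of 49 parents calls crawl on 7 children = 343 calls
At depth 4: each of 343 parents calls crawl on 7 children = 2401 calls
At depth 5: each of 2401 parents calls crawl on 7 children = 16807 calls
At depth 6: each of 16807 parents calls crawl on 7 children = 117649 calls
At depth 7: each of 117649 parents calls crawl on 7 children = 823543 calls
Total: 1 + 7 + 49 + 343 + 2401 + 16807 + 117649 + 823543 = 960800

960800


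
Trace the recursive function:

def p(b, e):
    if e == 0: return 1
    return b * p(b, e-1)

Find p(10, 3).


p(10, 3)
= 10 * p(10, 2)
= 10 * 10 * p(10, 1)
= 10 * 10 * 10 * p(10, 0)
= 10 * 10 * 10 * 1
= 1000

1000


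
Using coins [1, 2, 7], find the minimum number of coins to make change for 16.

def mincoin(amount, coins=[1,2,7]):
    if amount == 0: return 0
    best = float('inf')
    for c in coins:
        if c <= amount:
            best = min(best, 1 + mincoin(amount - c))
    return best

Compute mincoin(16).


Building up with DP:
mincoin(0) = 0
mincoin(1) = min(1+mincoin(0)=1+0=1) = 1
mincoin(2) = min(1+mincoin(1)=1+1=2, 1+mincoin(0)=1+0=1) = 1
mincoin(3) = min(1+mincoin(2)=1+1=2, 1+mincoin(1)=1+1=2) = 2
mincoin(4) = min(1+mincoin(3)=1+2=3, 1+mincoin(2)=1+1=2) = 2
mincoin(5) = min(1+mincoin(4)=1+2=3, 1+mincoin(3)=1+2=3) = 3
mincoin(6) = min(1+mincoin(5)=1+3=4, 1+mincoin(4)=1+2=3) = 3
mincoin(7) = min(1+mincoin(6)=1+3=4, 1+mincoin(5)=1+3=4, 1+mincoin(0)=1+0=1) = 1
mincoin(8) = min(1+mincoin(7)=1+1=2, 1+mincoin(6)=1+3=4, 1+mincoin(1)=1+1=2) = 2
mincoin(9) = min(1+mincoin(8)=1+2=3, 1+mincoin(7)=1+1=2, 1+mincoin(2)=1+1=2) = 2
mincoin(10) = min(1+mincoin(9)=1+2=3, 1+mincoin(8)=1+2=3, 1+mincoin(3)=1+2=3) = 3
mincoin(11) = min(1+mincoin(10)=1+3=4, 1+mincoin(9)=1+2=3, 1+mincoin(4)=1+2=3) = 3
mincoin(12) = min(1+mincoin(11)=1+3=4, 1+mincoin(10)=1+3=4, 1+mincoin(5)=1+3=4) = 4
mincoin(13) = min(1+mincoin(12)=1+4=5, 1+mincoin(11)=1+3=4, 1+mincoin(6)=1+3=4) = 4
mincoin(14) = min(1+mincoin(13)=1+4=5, 1+mincoin(12)=1+4=5, 1+mincoin(7)=1+1=2) = 2
mincoin(15) = min(1+mincoin(14)=1+2=3, 1+mincoin(13)=1+4=5, 1+mincoin(8)=1+2=3) = 3
mincoin(16) = min(1+mincoin(15)=1+3=4, 1+mincoin(14)=1+2=3, 1+mincoin(9)=1+2=3) = 3

3


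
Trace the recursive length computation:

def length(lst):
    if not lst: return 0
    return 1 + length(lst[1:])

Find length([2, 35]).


length([2, 35]) = 1 + length([35])
length([35]) = 1 + length([])
length([]) = 0  (base case)
Unwinding: 1 + 1 + 0 = 2

2


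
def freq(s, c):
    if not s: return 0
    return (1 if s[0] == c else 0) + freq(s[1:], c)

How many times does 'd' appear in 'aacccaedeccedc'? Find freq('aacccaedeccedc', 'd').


s[0]='a' != 'd' -> 0
s[0]='a' != 'd' -> 0
s[0]='c' != 'd' -> 0
s[0]='c' != 'd' -> 0
s[0]='c' != 'd' -> 0
s[0]='a' != 'd' -> 0
s[0]='e' != 'd' -> 0
s[0]='d' == 'd' -> 1
s[0]='e' != 'd' -> 0
s[0]='c' != 'd' -> 0
s[0]='c' != 'd' -> 0
s[0]='e' != 'd' -> 0
s[0]='d' == 'd' -> 1
s[0]='c' != 'd' -> 0
Sum: 0 + 0 + 0 + 0 + 0 + 0 + 0 + 1 + 0 + 0 + 0 + 0 + 1 + 0 = 2

2


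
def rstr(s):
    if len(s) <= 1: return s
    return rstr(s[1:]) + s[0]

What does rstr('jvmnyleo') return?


rstr('jvmnyleo') = rstr('vmnyleo') + 'j'
rstr('vmnyleo') = rstr('mnyleo') + 'v'
rstr('mnyleo') = rstr('nyleo') + 'm'
rstr('nyleo') = rstr('yleo') + 'n'
rstr('yleo') = rstr('leo') + 'y'
rstr('leo') = rstr('eo') + 'l'
rstr('eo') = rstr('o') + 'e'
rstr('o') = 'o'  (base case)
Concatenating: 'o' + 'e' + 'l' + 'y' + 'n' + 'm' + 'v' + 'j' = 'oelynmvj'

oelynmvj


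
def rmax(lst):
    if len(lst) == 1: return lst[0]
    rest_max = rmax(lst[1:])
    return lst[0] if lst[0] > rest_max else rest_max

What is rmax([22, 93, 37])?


rmax([22, 93, 37]): compare 22 with rmax([93, 37])
rmax([93, 37]): compare 93 with rmax([37])
rmax([37]) = 37  (base case)
Compare 93 with 37 -> 93
Compare 22 with 93 -> 93

93


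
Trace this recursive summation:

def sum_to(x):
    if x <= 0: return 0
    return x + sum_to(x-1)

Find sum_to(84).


sum_to(84)
= 84 + 83 + 82 + 81 + 80 + 79 + 78 + 77 + 76 + 75 + 74 + 73 + 72 + 71 + 70 + 69 + 68 + 67 + 66 + 65 + 64 + 63 + 62 + 61 + 60 + 59 + 58 + 57 + 56 + 55 + 54 + 53 + 52 + 51 + 50 + 49 + 48 + 47 + 46 + 45 + 44 + 43 + 42 + 41 + 40 + 39 + 38 + 37 + 36 + 35 + 34 + 33 + 32 + 31 + 30 + 29 + 28 + 27 + 26 + 25 + 24 + 23 + 22 + 21 + 20 + 19 + 18 + 17 + 16 + 15 + 14 + 13 + 12 + 11 + 10 + 9 + 8 + 7 + 6 + 5 + 4 + 3 + 2 + 1 + sum_to(0)
= 84 + 83 + 82 + 81 + 80 + 79 + 78 + 77 + 76 + 75 + 74 + 73 + 72 + 71 + 70 + 69 + 68 + 67 + 66 + 65 + 64 + 63 + 62 + 61 + 60 + 59 + 58 + 57 + 56 + 55 + 54 + 53 + 52 + 51 + 50 + 49 + 48 + 47 + 46 + 45 + 44 + 43 + 42 + 41 + 40 + 39 + 38 + 37 + 36 + 35 + 34 + 33 + 32 + 31 + 30 + 29 + 28 + 27 + 26 + 25 + 24 + 23 + 22 + 21 + 20 + 19 + 18 + 17 + 16 + 15 + 14 + 13 + 12 + 11 + 10 + 9 + 8 + 7 + 6 + 5 + 4 + 3 + 2 + 1 + 0
= 3570

3570


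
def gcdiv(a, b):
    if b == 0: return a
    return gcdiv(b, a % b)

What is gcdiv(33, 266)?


gcdiv(33, 266) = gcdiv(266, 33)
gcdiv(266, 33) = gcdiv(33, 2)
gcdiv(33, 2) = gcdiv(2, 1)
gcdiv(2, 1) = gcdiv(1, 0)
gcdiv(1, 0) = 1  (base case)

1


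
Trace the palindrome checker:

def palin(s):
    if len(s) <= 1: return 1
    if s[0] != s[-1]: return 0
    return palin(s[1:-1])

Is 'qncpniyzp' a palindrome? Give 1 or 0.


palin('qncpniyzp'): s[0]='q' != s[-1]='p' -> return 0
Result: 0 (not a palindrome)

0


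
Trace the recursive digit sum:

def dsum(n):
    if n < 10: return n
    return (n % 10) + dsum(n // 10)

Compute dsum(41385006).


dsum(41385006) = 6 + dsum(4138500)
dsum(4138500) = 0 + dsum(413850)
dsum(413850) = 0 + dsum(41385)
dsum(41385) = 5 + dsum(4138)
dsum(4138) = 8 + dsum(413)
dsum(413) = 3 + dsum(41)
dsum(41) = 1 + dsum(4)
dsum(4) = 4  (base case)
Total: 6 + 0 + 0 + 5 + 8 + 3 + 1 + 4 = 27

27


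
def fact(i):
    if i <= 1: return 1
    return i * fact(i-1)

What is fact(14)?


fact(14)
= 14 * fact(13)
= 14 * 13 * fact(12)
= 14 * 13 * 12 * fact(11)
= 14 * 13 * 12 * 11 * fact(10)
= 14 * 13 * 12 * 11 * 10 * fact(9)
= 14 * 13 * 12 * 11 * 10 * 9 * fact(8)
= 14 * 13 * 12 * 11 * 10 * 9 * 8 * fact(7)
= 14 * 13 * 12 * 11 * 10 * 9 * 8 * 7 * fact(6)
= 14 * 13 * 12 * 11 * 10 * 9 * 8 * 7 * 6 * fact(5)
= 14 * 13 * 12 * 11 * 10 * 9 * 8 * 7 * 6 * 5 * fact(4)
= 14 * 13 * 12 * 11 * 10 * 9 * 8 * 7 * 6 * 5 * 4 * fact(3)
= 14 * 13 * 12 * 11 * 10 * 9 * 8 * 7 * 6 * 5 * 4 * 3 * fact(2)
= 14 * 13 * 12 * 11 * 10 * 9 * 8 * 7 * 6 * 5 * 4 * 3 * 2 * fact(1)
= 14 * 13 * 12 * 11 * 10 * 9 * 8 * 7 * 6 * 5 * 4 * 3 * 2 * 1
= 87178291200

87178291200
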